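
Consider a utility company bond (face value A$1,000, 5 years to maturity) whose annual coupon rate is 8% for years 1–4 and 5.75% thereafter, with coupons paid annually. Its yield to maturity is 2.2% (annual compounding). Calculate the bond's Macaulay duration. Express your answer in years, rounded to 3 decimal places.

4.388 years

Periodic yield y = 0.022. Discount each cash flow and weight by its year:
  t   CF        PV=CF/(1+0.022)^t    t·PV
  1        80.00        78.2779        78.2779
  2        80.00        76.5928       153.1857
  3        80.00        74.9441       224.8322
  4        80.00        73.3308       293.3232
  5     1,057.50       948.4750     4,742.3751
  Σ                  1,251.6206     5,491.9941
Price P = Σ PV = 1,251.6206.
Macaulay duration = Σ(t·PV) / P = 5,491.9941 / 1,251.6206 = 4.38791 years.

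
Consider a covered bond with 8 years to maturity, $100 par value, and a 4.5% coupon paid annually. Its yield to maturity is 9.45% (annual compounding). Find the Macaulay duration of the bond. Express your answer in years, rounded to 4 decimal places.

Periodic yield y = 0.0945. Discount each cash flow and weight by its year:
  t   CF        PV=CF/(1+0.0945)^t    t·PV
  1         4.50         4.1115         4.1115
  2         4.50         3.7565         7.5130
  3         4.50         3.4321        10.2964
  4         4.50         3.1358        12.5432
  5         4.50         2.8651        14.3253
  6         4.50         2.6177        15.7061
  7         4.50         2.3917        16.7417
  8       104.50        50.7446       405.9571
  Σ                     73.0550       487.1943
Price P = Σ PV = 73.0550.
Macaulay duration = Σ(t·PV) / P = 487.1943 / 73.0550 = 6.66887 years.

6.6689 years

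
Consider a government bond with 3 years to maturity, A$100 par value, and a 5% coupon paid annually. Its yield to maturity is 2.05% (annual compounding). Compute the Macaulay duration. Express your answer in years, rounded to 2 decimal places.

Periodic yield y = 0.0205. Discount each cash flow and weight by its year:
  t   CF        PV=CF/(1+0.0205)^t    t·PV
  1         5.00         4.8996         4.8996
  2         5.00         4.8011         9.6023
  3       105.00        98.7985       296.3954
  Σ                    108.4992       310.8973
Price P = Σ PV = 108.4992.
Macaulay duration = Σ(t·PV) / P = 310.8973 / 108.4992 = 2.86543 years.

2.87 years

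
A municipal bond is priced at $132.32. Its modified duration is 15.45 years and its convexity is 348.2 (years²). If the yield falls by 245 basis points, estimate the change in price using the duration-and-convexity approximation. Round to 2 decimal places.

Duration effect: -D_mod·Δy = -15.45 × (-0.0245) = +0.378525
Convexity effect: ½·C·(Δy)² = 0.5 × 348.2 × (-0.0245)² = +0.104503525
ΔP/P ≈ +0.378525 + 0.104503525 = +0.483028525
ΔP ≈ 132.32 × (+0.483028525) = +63.914334428.

+$63.91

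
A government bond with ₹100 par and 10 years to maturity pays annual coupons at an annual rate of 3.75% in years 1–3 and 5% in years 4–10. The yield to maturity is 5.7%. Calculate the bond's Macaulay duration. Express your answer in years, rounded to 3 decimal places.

Periodic yield y = 0.057. Discount each cash flow and weight by its year:
  t   CF        PV=CF/(1+0.057)^t    t·PV
  1         3.75         3.5478         3.5478
  2         3.75         3.3565         6.7129
  3         3.75         3.1755         9.5264
  4         5.00         4.0056        16.0225
  5         5.00         3.7896        18.9481
  6         5.00         3.5853        21.5115
  7         5.00         3.3919        23.7434
  8         5.00         3.2090        25.6720
  9         5.00         3.0360        27.3236
  10      105.00        60.3170       603.1696
  Σ                     91.4140       756.1778
Price P = Σ PV = 91.4140.
Macaulay duration = Σ(t·PV) / P = 756.1778 / 91.4140 = 8.27201 years.

8.272 years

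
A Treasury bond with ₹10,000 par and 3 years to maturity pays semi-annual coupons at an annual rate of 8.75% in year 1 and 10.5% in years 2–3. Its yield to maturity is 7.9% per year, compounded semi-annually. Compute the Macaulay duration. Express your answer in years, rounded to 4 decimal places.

2.6930 years

Periodic yield y = 0.0395. Discount each cash flow and weight by its period:
  t   CF        PV=CF/(1+0.0395)^t    t·PV
  1       437.50       420.8754       420.8754
  2       437.50       404.8826       809.7651
  3       525.00       467.3969     1,402.1907
  4       525.00       449.6363     1,798.5450
  5       525.00       432.5505     2,162.7526
  6    10,525.00     8,342.0952    50,052.5713
  Σ                 10,517.4369    56,646.7001
Price P = Σ PV = 10,517.4369.
Macaulay duration = Σ(t·PV) / P = 56,646.7001 / 10,517.4369 = 5.38598 half-year periods.
In years: 5.38598 / 2 = 2.69299 years.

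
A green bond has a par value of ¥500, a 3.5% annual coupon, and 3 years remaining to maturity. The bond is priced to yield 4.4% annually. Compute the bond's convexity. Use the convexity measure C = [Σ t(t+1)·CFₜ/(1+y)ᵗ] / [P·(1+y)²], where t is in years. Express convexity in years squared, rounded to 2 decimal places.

10.51

With y = 0.044:
  t   CF        PV=CF/(1+0.044)^t    t·PV        t(t+1)·PV
  1        17.50        16.7625        16.7625          33.5249
  2        17.50        16.0560        32.1120          96.3359
  3       517.50       454.7879     1,364.3636       5,457.4543
  Σ                    487.6063     1,413.2380       5,587.3151
P = 487.6063.
Convexity = Σ t(t+1)·PV / [P·(1+y)²] = 5,587.3151 / (487.6063 × 1.089936) = 10.51315.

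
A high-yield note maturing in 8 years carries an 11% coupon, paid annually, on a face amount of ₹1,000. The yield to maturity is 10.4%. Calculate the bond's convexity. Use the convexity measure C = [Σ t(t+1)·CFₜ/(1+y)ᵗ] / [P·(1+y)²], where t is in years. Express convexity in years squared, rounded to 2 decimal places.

With y = 0.104:
  t   CF        PV=CF/(1+0.104)^t    t·PV        t(t+1)·PV
  1       110.00        99.6377        99.6377         199.2754
  2       110.00        90.2515       180.5030         541.5091
  3       110.00        81.7496       245.2487         980.9948
  4       110.00        74.0485       296.1941       1,480.9704
  5       110.00        67.0729       335.3647       2,012.1881
  6       110.00        60.7545       364.5268       2,551.6878
  7       110.00        55.0312       385.2186       3,081.7485
  8     1,110.00       503.0028     4,024.0223      36,216.2007
  Σ                  1,031.5487     5,930.7159      47,064.5748
P = 1,031.5487.
Convexity = Σ t(t+1)·PV / [P·(1+y)²] = 47,064.5748 / (1,031.5487 × 1.218816) = 37.43400.

37.43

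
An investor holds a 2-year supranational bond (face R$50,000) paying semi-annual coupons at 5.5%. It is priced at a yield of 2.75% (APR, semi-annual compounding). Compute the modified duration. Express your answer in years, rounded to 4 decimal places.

1.8973 years

Periodic yield y = 0.01375. First find Macaulay duration:
  t   CF        PV=CF/(1+0.01375)^t    t·PV
  1     1,375.00     1,356.3502     1,356.3502
  2     1,375.00     1,337.9533     2,675.9067
  3     1,375.00     1,319.8060     3,959.4180
  4    51,375.00    48,643.8976   194,575.5906
  Σ                 52,658.0072   202,567.2654
P = 52,658.0072; Macaulay duration = 202,567.2654 / 52,658.0072 = 3.84685 half-year periods = 1.92342 years.
Modified duration = D_Mac / (1 + y) = 1.92342 / 1.01375 = 1.89733 years.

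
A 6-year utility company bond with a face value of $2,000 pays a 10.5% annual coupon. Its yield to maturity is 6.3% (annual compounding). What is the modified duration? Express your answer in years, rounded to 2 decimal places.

Periodic yield y = 0.063. First find Macaulay duration:
  t   CF        PV=CF/(1+0.063)^t    t·PV
  1       210.00       197.5541       197.5541
  2       210.00       185.8458       371.6916
  3       210.00       174.8314       524.4943
  4       210.00       164.4698       657.8793
  5       210.00       154.7223       773.6116
  6     2,210.00     1,531.7669     9,190.6015
  Σ                  2,409.1904    11,715.8324
P = 2,409.1904; Macaulay duration = 11,715.8324 / 2,409.1904 = 4.86297 years.
Modified duration = D_Mac / (1 + y) = 4.86297 / 1.063 = 4.57476 years.

4.57 years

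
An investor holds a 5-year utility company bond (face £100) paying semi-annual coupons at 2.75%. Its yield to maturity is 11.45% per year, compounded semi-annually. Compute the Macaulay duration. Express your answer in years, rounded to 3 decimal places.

4.624 years

Periodic yield y = 0.05725. Discount each cash flow and weight by its period:
  t   CF        PV=CF/(1+0.05725)^t    t·PV
  1        1.375         1.3005         1.3005
  2        1.375         1.2301         2.4602
  3        1.375         1.1635         3.4905
  4        1.375         1.1005         4.4020
  5        1.375         1.0409         5.2046
  6        1.375         0.9845         5.9073
  7        1.375         0.9312         6.5186
  8        1.375         0.8808         7.0465
  9        1.375         0.8331         7.4980
  10     101.375        58.0970       580.9703
  Σ                     67.5623       624.7986
Price P = Σ PV = 67.5623.
Macaulay duration = Σ(t·PV) / P = 624.7986 / 67.5623 = 9.24774 half-year periods.
In years: 9.24774 / 2 = 4.62387 years.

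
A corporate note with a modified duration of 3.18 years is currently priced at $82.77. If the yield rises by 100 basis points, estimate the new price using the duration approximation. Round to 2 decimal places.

Duration approximation: ΔP/P ≈ -D_mod · Δy = -3.18 × (+0.01) = -0.031800.
New price ≈ 82.77 × (1 - 0.031800) = 80.137914.

$80.14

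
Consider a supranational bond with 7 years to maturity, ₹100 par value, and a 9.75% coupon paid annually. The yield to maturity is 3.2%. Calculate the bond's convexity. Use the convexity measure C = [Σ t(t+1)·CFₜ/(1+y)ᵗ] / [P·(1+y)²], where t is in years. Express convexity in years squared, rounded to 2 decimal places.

39.23

With y = 0.032:
  t   CF        PV=CF/(1+0.032)^t    t·PV        t(t+1)·PV
  1         9.75         9.4477         9.4477          18.8953
  2         9.75         9.1547        18.3094          54.9283
  3         9.75         8.8709        26.6126         106.4503
  4         9.75         8.5958        34.3832         171.9158
  5         9.75         8.3293        41.6463         249.8776
  6         9.75         8.0710        48.4259         338.9813
  7       109.75        88.0332       616.2326       4,929.8610
  Σ                    140.5025       795.0576       5,870.9097
P = 140.5025.
Convexity = Σ t(t+1)·PV / [P·(1+y)²] = 5,870.9097 / (140.5025 × 1.065024) = 39.23394.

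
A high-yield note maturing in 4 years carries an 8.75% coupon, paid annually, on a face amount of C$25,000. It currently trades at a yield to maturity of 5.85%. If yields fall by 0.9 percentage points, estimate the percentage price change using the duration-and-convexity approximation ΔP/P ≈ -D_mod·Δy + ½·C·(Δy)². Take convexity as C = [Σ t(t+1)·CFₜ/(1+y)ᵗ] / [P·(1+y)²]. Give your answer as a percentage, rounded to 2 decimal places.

+3.09%

With y = 0.0585:
  t   CF        PV=CF/(1+0.0585)^t    t·PV        t(t+1)·PV
  1     2,187.50     2,066.6037     2,066.6037       4,133.2074
  2     2,187.50     1,952.3889     3,904.7779      11,714.3336
  3     2,187.50     1,844.4865     5,533.4594      22,133.8377
  4    27,187.50    21,657.3754    86,629.5017     433,147.5084
  Σ                 27,520.8545    98,134.3426     471,128.8870
P = 27,520.8545; D_Mac = 3.56582 yrs; D_mod = 3.36875 yrs; C = 15.27904.
Duration effect: -3.36875 × (-0.009) = +0.030319
Convexity effect: 0.5 × 15.27904 × (-0.009)² = +0.0006188
ΔP/P ≈ +0.030319 + 0.0006188 = +0.030938 = +3.0938%.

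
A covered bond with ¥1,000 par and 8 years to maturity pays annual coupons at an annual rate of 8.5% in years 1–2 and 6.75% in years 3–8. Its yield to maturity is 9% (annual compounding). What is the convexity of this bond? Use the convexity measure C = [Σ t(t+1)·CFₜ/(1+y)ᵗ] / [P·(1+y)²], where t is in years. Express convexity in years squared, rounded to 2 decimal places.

With y = 0.09:
  t   CF        PV=CF/(1+0.09)^t    t·PV        t(t+1)·PV
  1        85.00        77.9817        77.9817         155.9633
  2        85.00        71.5428       143.0856         429.2568
  3        67.50        52.1224       156.3672         625.4686
  4        67.50        47.8187       191.2748         956.3740
  5        67.50        43.8704       219.3518       1,316.1111
  6        67.50        40.2480       241.4883       1,690.4179
  7        67.50        36.9248       258.4737       2,067.7894
  8     1,067.50       535.7423     4,285.9380      38,573.4423
  Σ                    906.2510     5,573.9610      45,814.8234
P = 906.2510.
Convexity = Σ t(t+1)·PV / [P·(1+y)²] = 45,814.8234 / (906.2510 × 1.188100) = 42.55048.

42.55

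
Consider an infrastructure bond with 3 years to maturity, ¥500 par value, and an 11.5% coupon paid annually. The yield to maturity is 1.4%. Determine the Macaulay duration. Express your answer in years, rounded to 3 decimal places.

2.738 years

Periodic yield y = 0.014. Discount each cash flow and weight by its year:
  t   CF        PV=CF/(1+0.014)^t    t·PV
  1        57.50        56.7061        56.7061
  2        57.50        55.9232       111.8464
  3       557.50       534.7256     1,604.1769
  Σ                    647.3549     1,772.7294
Price P = Σ PV = 647.3549.
Macaulay duration = Σ(t·PV) / P = 1,772.7294 / 647.3549 = 2.73842 years.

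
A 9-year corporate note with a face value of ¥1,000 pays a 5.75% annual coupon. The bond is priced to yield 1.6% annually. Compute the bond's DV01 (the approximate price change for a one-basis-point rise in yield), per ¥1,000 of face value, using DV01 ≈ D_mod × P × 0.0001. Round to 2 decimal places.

¥1.00

Periodic yield y = 0.016.
  t   CF        PV=CF/(1+0.016)^t    t·PV
  1        57.50        56.5945        56.5945
  2        57.50        55.7032       111.4065
  3        57.50        54.8260       164.4781
  4        57.50        53.9626       215.8505
  5        57.50        53.1128       265.5641
  6        57.50        52.2764       313.6583
  7        57.50        51.4531       360.1720
  8        57.50        50.6429       405.1428
  9     1,057.50       916.7206     8,250.4857
  Σ                  1,345.2922    10,143.3524
P = 1,345.2922; D_Mac = 7.53989 yrs; D_mod = 7.42115 yrs.
DV01 ≈ 7.42115 × 1,345.2922 × 0.0001 = 0.998361.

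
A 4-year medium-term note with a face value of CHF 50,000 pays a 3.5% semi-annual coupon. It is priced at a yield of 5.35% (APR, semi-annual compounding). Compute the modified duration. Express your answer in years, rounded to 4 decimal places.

3.6596 years

Periodic yield y = 0.02675. First find Macaulay duration:
  t   CF        PV=CF/(1+0.02675)^t    t·PV
  1       875.00       852.2036       852.2036
  2       875.00       830.0010     1,660.0021
  3       875.00       808.3769     2,425.1308
  4       875.00       787.3162     3,149.2649
  5       875.00       766.8042     3,834.0211
  6       875.00       746.8266     4,480.9597
  7       875.00       727.3695     5,091.5863
  8    50,875.00    41,189.5199   329,516.1593
  Σ                 46,708.4180   351,009.3278
P = 46,708.4180; Macaulay duration = 351,009.3278 / 46,708.4180 = 7.51491 half-year periods = 3.75745 years.
Modified duration = D_Mac / (1 + y) = 3.75745 / 1.02675 = 3.65956 years.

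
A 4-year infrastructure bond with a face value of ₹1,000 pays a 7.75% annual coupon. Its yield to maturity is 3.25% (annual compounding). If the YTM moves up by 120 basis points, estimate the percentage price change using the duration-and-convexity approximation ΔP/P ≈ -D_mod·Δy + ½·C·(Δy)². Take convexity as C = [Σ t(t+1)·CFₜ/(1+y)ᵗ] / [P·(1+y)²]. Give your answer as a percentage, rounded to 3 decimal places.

With y = 0.0325:
  t   CF        PV=CF/(1+0.0325)^t    t·PV        t(t+1)·PV
  1        77.50        75.0605        75.0605         150.1211
  2        77.50        72.6979       145.3957         436.1871
  3        77.50        70.4095       211.2286         844.9145
  4     1,077.50       948.1063     3,792.4252      18,962.1262
  Σ                  1,166.2742     4,224.1101      20,393.3489
P = 1,166.2742; D_Mac = 3.62188 yrs; D_mod = 3.50788 yrs; C = 16.40241.
Duration effect: -3.50788 × (+0.012) = -0.042095
Convexity effect: 0.5 × 16.40241 × (0.012)² = +0.0011810
ΔP/P ≈ -0.042095 + 0.0011810 = -0.040914 = -4.0914%.

-4.091%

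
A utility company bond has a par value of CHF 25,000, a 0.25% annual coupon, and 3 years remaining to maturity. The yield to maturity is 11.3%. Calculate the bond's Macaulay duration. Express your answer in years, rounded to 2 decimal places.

Periodic yield y = 0.113. Discount each cash flow and weight by its year:
  t   CF        PV=CF/(1+0.113)^t    t·PV
  1        62.50        56.1545        56.1545
  2        62.50        50.4533       100.9066
  3    25,062.50    18,177.6985    54,533.0956
  Σ                 18,284.3064    54,690.1568
Price P = Σ PV = 18,284.3064.
Macaulay duration = Σ(t·PV) / P = 54,690.1568 / 18,284.3064 = 2.99110 years.

2.99 years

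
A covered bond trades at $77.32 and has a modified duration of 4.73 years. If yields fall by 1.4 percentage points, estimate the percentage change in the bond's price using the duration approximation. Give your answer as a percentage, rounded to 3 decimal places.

+6.622%

Duration approximation: ΔP/P ≈ -D_mod · Δy = -4.73 × (-0.014) = +0.066220.
As a percentage: +6.6220%.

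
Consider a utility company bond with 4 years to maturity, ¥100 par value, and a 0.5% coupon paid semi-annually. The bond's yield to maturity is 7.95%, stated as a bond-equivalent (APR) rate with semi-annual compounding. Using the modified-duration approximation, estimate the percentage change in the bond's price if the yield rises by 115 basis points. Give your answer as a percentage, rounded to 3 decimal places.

Periodic yield y = 0.03975. Modified duration first:
  t   CF        PV=CF/(1+0.03975)^t    t·PV
  1         0.25         0.2404         0.2404
  2         0.25         0.2313         0.4625
  3         0.25         0.2224         0.6672
  4         0.25         0.2139         0.8556
  5         0.25         0.2057         1.0286
  6         0.25         0.1979         1.1872
  7         0.25         0.1903         1.3321
  8       100.25        73.3927       587.1417
  Σ                     74.8946       592.9154
P = 74.8946; D_Mac = 7.91666 half-year periods = 3.95833 yrs; D_mod = 3.95833/(1+0.03975) = 3.80700 yrs.
ΔP/P ≈ -D_mod · Δy = -3.80700 × (+0.0115) = -0.043781 = -4.3781%.

-4.378%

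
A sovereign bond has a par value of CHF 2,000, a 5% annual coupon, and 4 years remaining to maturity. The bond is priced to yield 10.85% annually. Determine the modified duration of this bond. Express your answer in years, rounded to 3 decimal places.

Periodic yield y = 0.1085. First find Macaulay duration:
  t   CF        PV=CF/(1+0.1085)^t    t·PV
  1       100.00        90.2120        90.2120
  2       100.00        81.3820       162.7641
  3       100.00        73.4164       220.2491
  4     2,100.00     1,390.8379     5,563.3515
  Σ                  1,635.8483     6,036.5767
P = 1,635.8483; Macaulay duration = 6,036.5767 / 1,635.8483 = 3.69018 years.
Modified duration = D_Mac / (1 + y) = 3.69018 / 1.1085 = 3.32899 years.

3.329 years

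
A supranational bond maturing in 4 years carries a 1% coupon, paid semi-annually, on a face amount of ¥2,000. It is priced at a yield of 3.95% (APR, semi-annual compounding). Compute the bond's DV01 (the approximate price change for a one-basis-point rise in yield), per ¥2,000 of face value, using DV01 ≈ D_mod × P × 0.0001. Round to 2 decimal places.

Periodic yield y = 0.01975.
  t   CF        PV=CF/(1+0.01975)^t    t·PV
  1        10.00         9.8063         9.8063
  2        10.00         9.6164        19.2328
  3        10.00         9.4302        28.2905
  4        10.00         9.2475        36.9901
  5        10.00         9.0684        45.3421
  6        10.00         8.8928        53.3567
  7        10.00         8.7206        61.0439
  8     2,010.00     1,718.8831    13,751.0649
  Σ                  1,783.6653    14,005.1272
P = 1,783.6653; D_Mac = 7.85188 half-year periods = 3.92594 yrs; D_mod = 3.84990 yrs.
DV01 ≈ 3.84990 × 1,783.6653 × 0.0001 = 0.686694.

¥0.69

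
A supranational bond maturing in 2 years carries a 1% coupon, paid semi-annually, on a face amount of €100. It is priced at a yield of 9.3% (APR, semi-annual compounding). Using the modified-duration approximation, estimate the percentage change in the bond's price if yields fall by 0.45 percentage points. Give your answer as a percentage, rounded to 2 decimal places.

Periodic yield y = 0.0465. Modified duration first:
  t   CF        PV=CF/(1+0.0465)^t    t·PV
  1         0.50         0.4778         0.4778
  2         0.50         0.4566         0.9131
  3         0.50         0.4363         1.3088
  4       100.50        83.7933       335.1731
  Σ                     85.1639       337.8728
P = 85.1639; D_Mac = 3.96733 half-year periods = 1.98366 yrs; D_mod = 1.98366/(1+0.0465) = 1.89552 yrs.
ΔP/P ≈ -D_mod · Δy = -1.89552 × (-0.0045) = +0.008530 = +0.8530%.

+0.85%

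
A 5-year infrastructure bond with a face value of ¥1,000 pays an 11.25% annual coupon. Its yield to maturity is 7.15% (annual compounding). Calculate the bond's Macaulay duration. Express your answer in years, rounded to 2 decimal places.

Periodic yield y = 0.0715. Discount each cash flow and weight by its year:
  t   CF        PV=CF/(1+0.0715)^t    t·PV
  1       112.50       104.9930       104.9930
  2       112.50        97.9869       195.9739
  3       112.50        91.4484       274.3451
  4       112.50        85.3461       341.3845
  5     1,112.50       787.6606     3,938.3032
  Σ                  1,167.4351     4,854.9997
Price P = Σ PV = 1,167.4351.
Macaulay duration = Σ(t·PV) / P = 4,854.9997 / 1,167.4351 = 4.15869 years.

4.16 years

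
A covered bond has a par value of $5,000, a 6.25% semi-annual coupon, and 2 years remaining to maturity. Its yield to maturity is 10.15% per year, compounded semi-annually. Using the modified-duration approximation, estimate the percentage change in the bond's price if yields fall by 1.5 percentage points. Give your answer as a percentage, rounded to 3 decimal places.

Periodic yield y = 0.05075. Modified duration first:
  t   CF        PV=CF/(1+0.05075)^t    t·PV
  1       156.25       148.7033       148.7033
  2       156.25       141.5211       283.0422
  3       156.25       134.6858       404.0574
  4     5,156.25     4,229.9611    16,919.8443
  Σ                  4,654.8713    17,755.6473
P = 4,654.8713; D_Mac = 3.81442 half-year periods = 1.90721 yrs; D_mod = 1.90721/(1+0.05075) = 1.81510 yrs.
ΔP/P ≈ -D_mod · Δy = -1.81510 × (-0.015) = +0.027226 = +2.7226%.

+2.723%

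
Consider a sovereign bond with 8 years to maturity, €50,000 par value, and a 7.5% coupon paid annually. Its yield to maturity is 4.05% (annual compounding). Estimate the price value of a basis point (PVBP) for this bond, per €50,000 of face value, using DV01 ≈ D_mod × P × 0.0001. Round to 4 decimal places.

Periodic yield y = 0.0405.
  t   CF        PV=CF/(1+0.0405)^t    t·PV
  1     3,750.00     3,604.0365     3,604.0365
  2     3,750.00     3,463.7545     6,927.5089
  3     3,750.00     3,328.9327     9,986.7981
  4     3,750.00     3,199.3587    12,797.4347
  5     3,750.00     3,074.8281    15,374.1406
  6     3,750.00     2,955.1448    17,730.8686
  7     3,750.00     2,840.1199    19,880.8393
  8    53,750.00    39,123.8687   312,990.9492
  Σ                 61,590.0438   399,292.5760
P = 61,590.0438; D_Mac = 6.48307 yrs; D_mod = 6.23073 yrs.
DV01 ≈ 6.23073 × 61,590.0438 × 0.0001 = 38.375067.

€38.3751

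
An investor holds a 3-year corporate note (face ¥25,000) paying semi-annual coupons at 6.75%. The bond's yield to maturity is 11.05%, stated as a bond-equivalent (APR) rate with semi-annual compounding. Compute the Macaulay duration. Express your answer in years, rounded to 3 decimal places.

2.749 years

Periodic yield y = 0.05525. Discount each cash flow and weight by its period:
  t   CF        PV=CF/(1+0.05525)^t    t·PV
  1       843.75       799.5736       799.5736
  2       843.75       757.7101     1,515.4202
  3       843.75       718.0385     2,154.1154
  4       843.75       680.4439     2,721.7757
  5       843.75       644.8177     3,224.0887
  6    25,843.75    18,716.4452   112,298.6710
  Σ                 22,317.0289   122,713.6445
Price P = Σ PV = 22,317.0289.
Macaulay duration = Σ(t·PV) / P = 122,713.6445 / 22,317.0289 = 5.49866 half-year periods.
In years: 5.49866 / 2 = 2.74933 years.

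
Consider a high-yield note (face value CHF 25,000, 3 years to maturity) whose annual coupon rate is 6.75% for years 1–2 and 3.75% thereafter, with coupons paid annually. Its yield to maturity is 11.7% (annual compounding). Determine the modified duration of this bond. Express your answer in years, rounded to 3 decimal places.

Periodic yield y = 0.117. First find Macaulay duration:
  t   CF        PV=CF/(1+0.117)^t    t·PV
  1     1,687.50     1,510.7431     1,510.7431
  2     1,687.50     1,352.5005     2,705.0010
  3    25,937.50    18,610.9522    55,832.8567
  Σ                 21,474.1958    60,048.6008
P = 21,474.1958; Macaulay duration = 60,048.6008 / 21,474.1958 = 2.79631 years.
Modified duration = D_Mac / (1 + y) = 2.79631 / 1.117 = 2.50341 years.

2.503 years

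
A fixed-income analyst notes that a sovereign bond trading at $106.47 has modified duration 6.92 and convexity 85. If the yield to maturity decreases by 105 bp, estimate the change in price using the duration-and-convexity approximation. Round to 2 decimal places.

+$8.23

Duration effect: -D_mod·Δy = -6.92 × (-0.0105) = +0.072660
Convexity effect: ½·C·(Δy)² = 0.5 × 85 × (-0.0105)² = +0.004685625
ΔP/P ≈ +0.072660 + 0.004685625 = +0.077345625
ΔP ≈ 106.47 × (+0.077345625) = +8.23498869375.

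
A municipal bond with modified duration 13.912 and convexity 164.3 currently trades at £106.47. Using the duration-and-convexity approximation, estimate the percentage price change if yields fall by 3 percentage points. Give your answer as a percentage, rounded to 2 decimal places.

+49.13%

Duration effect: -D_mod·Δy = -13.912 × (-0.03) = +0.417360
Convexity effect: ½·C·(Δy)² = 0.5 × 164.3 × (-0.03)² = +0.0739350
ΔP/P ≈ +0.417360 + 0.0739350 = +0.491295
= +49.1295%.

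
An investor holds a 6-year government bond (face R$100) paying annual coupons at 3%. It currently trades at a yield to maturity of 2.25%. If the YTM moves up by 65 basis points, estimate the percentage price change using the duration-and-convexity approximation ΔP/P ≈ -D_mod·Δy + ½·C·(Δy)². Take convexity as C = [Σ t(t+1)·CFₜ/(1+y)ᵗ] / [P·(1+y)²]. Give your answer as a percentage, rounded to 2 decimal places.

-3.48%

With y = 0.0225:
  t   CF        PV=CF/(1+0.0225)^t    t·PV        t(t+1)·PV
  1         3.00         2.9340         2.9340           5.8680
  2         3.00         2.8694         5.7388          17.2165
  3         3.00         2.8063         8.4188          33.6754
  4         3.00         2.7445        10.9781          54.8906
  5         3.00         2.6841        13.4207          80.5241
  6       103.00        90.1275       540.7650       3,785.3550
  Σ                    104.1659       582.2555       3,977.5296
P = 104.1659; D_Mac = 5.58970 yrs; D_mod = 5.46670 yrs; C = 36.52258.
Duration effect: -5.46670 × (+0.0065) = -0.035534
Convexity effect: 0.5 × 36.52258 × (0.0065)² = +0.0007715
ΔP/P ≈ -0.035534 + 0.0007715 = -0.034762 = -3.4762%.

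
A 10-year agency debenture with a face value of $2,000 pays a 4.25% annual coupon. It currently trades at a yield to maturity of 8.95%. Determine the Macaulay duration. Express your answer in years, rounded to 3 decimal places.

7.963 years

Periodic yield y = 0.0895. Discount each cash flow and weight by its year:
  t   CF        PV=CF/(1+0.0895)^t    t·PV
  1        85.00        78.0174        78.0174
  2        85.00        71.6085       143.2170
  3        85.00        65.7260       197.1780
  4        85.00        60.3268       241.3070
  5        85.00        55.3710       276.8552
  6        85.00        50.8224       304.9346
  7        85.00        46.6475       326.5324
  8        85.00        42.8155       342.5240
  9        85.00        39.2983       353.6847
  10    2,085.00       884.7768     8,847.7677
  Σ                  1,395.4102    11,112.0183
Price P = Σ PV = 1,395.4102.
Macaulay duration = Σ(t·PV) / P = 11,112.0183 / 1,395.4102 = 7.96326 years.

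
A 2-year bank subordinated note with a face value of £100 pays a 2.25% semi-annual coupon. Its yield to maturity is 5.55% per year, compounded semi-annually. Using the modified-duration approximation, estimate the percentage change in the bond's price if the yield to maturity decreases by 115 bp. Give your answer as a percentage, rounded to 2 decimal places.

+2.20%

Periodic yield y = 0.02775. Modified duration first:
  t   CF        PV=CF/(1+0.02775)^t    t·PV
  1        1.125         1.0946         1.0946
  2        1.125         1.0651         2.1301
  3        1.125         1.0363         3.1089
  4      101.125        90.6376       362.5506
  Σ                     93.8336       368.8843
P = 93.8336; D_Mac = 3.93126 half-year periods = 1.96563 yrs; D_mod = 1.96563/(1+0.02775) = 1.91256 yrs.
ΔP/P ≈ -D_mod · Δy = -1.91256 × (-0.0115) = +0.021994 = +2.1994%.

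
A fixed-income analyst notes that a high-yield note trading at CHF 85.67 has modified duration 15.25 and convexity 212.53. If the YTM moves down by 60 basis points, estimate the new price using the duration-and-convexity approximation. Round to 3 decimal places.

Duration effect: -D_mod·Δy = -15.25 × (-0.006) = +0.091500
Convexity effect: ½·C·(Δy)² = 0.5 × 212.53 × (-0.006)² = +0.00382554
ΔP/P ≈ +0.091500 + 0.00382554 = +0.09532554
New price ≈ 85.67 × (1 + 0.09532554) = 93.8365390118.

CHF 93.837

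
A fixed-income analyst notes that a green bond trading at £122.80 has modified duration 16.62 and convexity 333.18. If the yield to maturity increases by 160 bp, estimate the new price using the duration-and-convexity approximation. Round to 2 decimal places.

Duration effect: -D_mod·Δy = -16.62 × (+0.016) = -0.265920
Convexity effect: ½·C·(Δy)² = 0.5 × 333.18 × (0.016)² = +0.04264704
ΔP/P ≈ -0.265920 + 0.04264704 = -0.22327296
New price ≈ 122.80 × (1 - 0.22327296) = 95.382080512.

£95.38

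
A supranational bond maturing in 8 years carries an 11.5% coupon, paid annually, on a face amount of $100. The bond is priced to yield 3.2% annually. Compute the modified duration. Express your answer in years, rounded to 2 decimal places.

Periodic yield y = 0.032. First find Macaulay duration:
  t   CF        PV=CF/(1+0.032)^t    t·PV
  1        11.50        11.1434        11.1434
  2        11.50        10.7979        21.5958
  3        11.50        10.4631        31.3892
  4        11.50        10.1386        40.5545
  5        11.50         9.8242        49.1212
  6        11.50         9.5196        57.1177
  7        11.50         9.2244        64.5711
  8       111.50        86.6637       693.3097
  Σ                    157.7750       968.8026
P = 157.7750; Macaulay duration = 968.8026 / 157.7750 = 6.14041 years.
Modified duration = D_Mac / (1 + y) = 6.14041 / 1.032 = 5.95001 years.

5.95 years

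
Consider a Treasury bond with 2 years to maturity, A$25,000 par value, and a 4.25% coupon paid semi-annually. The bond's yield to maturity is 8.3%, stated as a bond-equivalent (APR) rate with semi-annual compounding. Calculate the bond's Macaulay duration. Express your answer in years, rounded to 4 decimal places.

1.9357 years

Periodic yield y = 0.0415. Discount each cash flow and weight by its period:
  t   CF        PV=CF/(1+0.0415)^t    t·PV
  1       531.25       510.0816       510.0816
  2       531.25       489.7567       979.5134
  3       531.25       470.2417     1,410.7250
  4    25,531.25    21,698.7632    86,795.0529
  Σ                 23,168.8432    89,695.3730
Price P = Σ PV = 23,168.8432.
Macaulay duration = Σ(t·PV) / P = 89,695.3730 / 23,168.8432 = 3.87138 half-year periods.
In years: 3.87138 / 2 = 1.93569 years.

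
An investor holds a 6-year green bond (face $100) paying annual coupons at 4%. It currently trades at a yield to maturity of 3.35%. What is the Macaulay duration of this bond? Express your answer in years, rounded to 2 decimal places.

Periodic yield y = 0.0335. Discount each cash flow and weight by its year:
  t   CF        PV=CF/(1+0.0335)^t    t·PV
  1         4.00         3.8703         3.8703
  2         4.00         3.7449         7.4898
  3         4.00         3.6235        10.8705
  4         4.00         3.5060        14.0242
  5         4.00         3.3924        16.9620
  6       104.00        85.3435       512.0610
  Σ                    103.4807       565.2779
Price P = Σ PV = 103.4807.
Macaulay duration = Σ(t·PV) / P = 565.2779 / 103.4807 = 5.46264 years.

5.46 years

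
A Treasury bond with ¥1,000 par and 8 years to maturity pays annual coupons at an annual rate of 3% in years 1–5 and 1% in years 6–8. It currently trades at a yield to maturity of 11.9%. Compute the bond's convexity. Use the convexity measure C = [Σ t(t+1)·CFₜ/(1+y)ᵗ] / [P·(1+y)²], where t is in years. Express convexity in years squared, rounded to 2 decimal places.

With y = 0.119:
  t   CF        PV=CF/(1+0.119)^t    t·PV        t(t+1)·PV
  1        30.00        26.8097        26.8097          53.6193
  2        30.00        23.9586        47.9172         143.7515
  3        30.00        21.4107        64.2321         256.9285
  4        30.00        19.1338        76.5351         382.6757
  5        30.00        17.0990        85.4950         512.9701
  6        10.00         5.0935        30.5612         213.9286
  7        10.00         4.5519        31.8631         254.9045
  8     1,010.00       410.8475     3,286.7802      29,581.0222
  Σ                    528.9047     3,650.1936      31,399.8004
P = 528.9047.
Convexity = Σ t(t+1)·PV / [P·(1+y)²] = 31,399.8004 / (528.9047 × 1.252161) = 47.41211.

47.41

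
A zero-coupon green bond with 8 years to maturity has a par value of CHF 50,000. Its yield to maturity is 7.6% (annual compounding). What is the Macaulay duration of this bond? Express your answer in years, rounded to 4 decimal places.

A zero-coupon bond has a single cash flow at maturity, so its Macaulay duration equals its maturity: 8 years.

8.0000 years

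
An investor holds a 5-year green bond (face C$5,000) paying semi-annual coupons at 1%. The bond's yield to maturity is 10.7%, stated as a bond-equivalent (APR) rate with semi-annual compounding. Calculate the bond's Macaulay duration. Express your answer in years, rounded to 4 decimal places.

4.8519 years

Periodic yield y = 0.0535. Discount each cash flow and weight by its period:
  t   CF        PV=CF/(1+0.0535)^t    t·PV
  1        25.00        23.7304        23.7304
  2        25.00        22.5253        45.0506
  3        25.00        21.3814        64.1442
  4        25.00        20.2956        81.1824
  5        25.00        19.2649        96.3246
  6        25.00        18.2866       109.7196
  7        25.00        17.3579       121.5056
  8        25.00        16.4765       131.8116
  9        25.00        15.6397       140.7575
  10    5,025.00     2,983.9440    29,839.4399
  Σ                  3,158.9024    30,653.6665
Price P = Σ PV = 3,158.9024.
Macaulay duration = Σ(t·PV) / P = 30,653.6665 / 3,158.9024 = 9.70390 half-year periods.
In years: 9.70390 / 2 = 4.85195 years.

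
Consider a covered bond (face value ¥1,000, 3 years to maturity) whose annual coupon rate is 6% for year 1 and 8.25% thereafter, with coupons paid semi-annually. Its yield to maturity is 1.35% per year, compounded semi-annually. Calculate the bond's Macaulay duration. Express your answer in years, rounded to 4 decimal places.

2.7844 years

Periodic yield y = 0.00675. Discount each cash flow and weight by its period:
  t   CF        PV=CF/(1+0.00675)^t    t·PV
  1        30.00        29.7989        29.7989
  2        30.00        29.5991        59.1981
  3        41.25        40.4258       121.2775
  4        41.25        40.1548       160.6192
  5        41.25        39.8856       199.4278
  6     1,041.25     1,000.0580     6,000.3480
  Σ                  1,179.9221     6,570.6695
Price P = Σ PV = 1,179.9221.
Macaulay duration = Σ(t·PV) / P = 6,570.6695 / 1,179.9221 = 5.56873 half-year periods.
In years: 5.56873 / 2 = 2.78437 years.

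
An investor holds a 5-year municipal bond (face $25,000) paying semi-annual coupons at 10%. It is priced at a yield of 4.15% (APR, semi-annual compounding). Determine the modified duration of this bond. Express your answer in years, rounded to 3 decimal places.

4.087 years

Periodic yield y = 0.02075. First find Macaulay duration:
  t   CF        PV=CF/(1+0.02075)^t    t·PV
  1     1,250.00     1,224.5898     1,224.5898
  2     1,250.00     1,199.6961     2,399.3921
  3     1,250.00     1,175.3084     3,525.9253
  4     1,250.00     1,151.4165     4,605.6661
  5     1,250.00     1,128.0103     5,640.0516
  6     1,250.00     1,105.0799     6,630.4794
  7     1,250.00     1,082.6156     7,578.3094
  8     1,250.00     1,060.6080     8,484.8641
  9     1,250.00     1,039.0478     9,351.4300
  10   26,250.00    21,376.4420   213,764.4205
  Σ                 31,542.8145   263,205.1282
P = 31,542.8145; Macaulay duration = 263,205.1282 / 31,542.8145 = 8.34438 half-year periods = 4.17219 years.
Modified duration = D_Mac / (1 + y) = 4.17219 / 1.02075 = 4.08738 years.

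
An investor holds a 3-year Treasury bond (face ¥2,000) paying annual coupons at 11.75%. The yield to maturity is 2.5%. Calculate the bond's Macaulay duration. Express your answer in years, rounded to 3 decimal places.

2.730 years

Periodic yield y = 0.025. Discount each cash flow and weight by its year:
  t   CF        PV=CF/(1+0.025)^t    t·PV
  1       235.00       229.2683       229.2683
  2       235.00       223.6764       447.3528
  3     2,235.00     2,075.4197     6,226.2591
  Σ                  2,528.3644     6,902.8801
Price P = Σ PV = 2,528.3644.
Macaulay duration = Σ(t·PV) / P = 6,902.8801 / 2,528.3644 = 2.73018 years.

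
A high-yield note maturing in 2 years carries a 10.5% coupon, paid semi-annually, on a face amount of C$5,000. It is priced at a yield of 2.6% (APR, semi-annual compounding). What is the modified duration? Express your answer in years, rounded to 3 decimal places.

Periodic yield y = 0.013. First find Macaulay duration:
  t   CF        PV=CF/(1+0.013)^t    t·PV
  1       262.50       259.1313       259.1313
  2       262.50       255.8058       511.6116
  3       262.50       252.5230       757.5691
  4     5,262.50     4,997.5175    19,990.0702
  Σ                  5,764.9777    21,518.3822
P = 5,764.9777; Macaulay duration = 21,518.3822 / 5,764.9777 = 3.73260 half-year periods = 1.86630 years.
Modified duration = D_Mac / (1 + y) = 1.86630 / 1.013 = 1.84235 years.

1.842 years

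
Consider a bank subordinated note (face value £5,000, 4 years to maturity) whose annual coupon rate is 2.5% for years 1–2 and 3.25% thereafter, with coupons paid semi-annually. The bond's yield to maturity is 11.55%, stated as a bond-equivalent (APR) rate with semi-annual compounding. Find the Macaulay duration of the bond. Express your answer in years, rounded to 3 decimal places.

Periodic yield y = 0.05775. Discount each cash flow and weight by its period:
  t   CF        PV=CF/(1+0.05775)^t    t·PV
  1        62.50        59.0877        59.0877
  2        62.50        55.8617       111.7233
  3        62.50        52.8118       158.4354
  4        62.50        49.9284       199.7137
  5        81.25        61.3632       306.8161
  6        81.25        58.0130       348.0779
  7        81.25        54.8456       383.9195
  8     5,081.25     3,242.6964    25,941.5713
  Σ                  3,634.6078    27,509.3449
Price P = Σ PV = 3,634.6078.
Macaulay duration = Σ(t·PV) / P = 27,509.3449 / 3,634.6078 = 7.56872 half-year periods.
In years: 7.56872 / 2 = 3.78436 years.

3.784 years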